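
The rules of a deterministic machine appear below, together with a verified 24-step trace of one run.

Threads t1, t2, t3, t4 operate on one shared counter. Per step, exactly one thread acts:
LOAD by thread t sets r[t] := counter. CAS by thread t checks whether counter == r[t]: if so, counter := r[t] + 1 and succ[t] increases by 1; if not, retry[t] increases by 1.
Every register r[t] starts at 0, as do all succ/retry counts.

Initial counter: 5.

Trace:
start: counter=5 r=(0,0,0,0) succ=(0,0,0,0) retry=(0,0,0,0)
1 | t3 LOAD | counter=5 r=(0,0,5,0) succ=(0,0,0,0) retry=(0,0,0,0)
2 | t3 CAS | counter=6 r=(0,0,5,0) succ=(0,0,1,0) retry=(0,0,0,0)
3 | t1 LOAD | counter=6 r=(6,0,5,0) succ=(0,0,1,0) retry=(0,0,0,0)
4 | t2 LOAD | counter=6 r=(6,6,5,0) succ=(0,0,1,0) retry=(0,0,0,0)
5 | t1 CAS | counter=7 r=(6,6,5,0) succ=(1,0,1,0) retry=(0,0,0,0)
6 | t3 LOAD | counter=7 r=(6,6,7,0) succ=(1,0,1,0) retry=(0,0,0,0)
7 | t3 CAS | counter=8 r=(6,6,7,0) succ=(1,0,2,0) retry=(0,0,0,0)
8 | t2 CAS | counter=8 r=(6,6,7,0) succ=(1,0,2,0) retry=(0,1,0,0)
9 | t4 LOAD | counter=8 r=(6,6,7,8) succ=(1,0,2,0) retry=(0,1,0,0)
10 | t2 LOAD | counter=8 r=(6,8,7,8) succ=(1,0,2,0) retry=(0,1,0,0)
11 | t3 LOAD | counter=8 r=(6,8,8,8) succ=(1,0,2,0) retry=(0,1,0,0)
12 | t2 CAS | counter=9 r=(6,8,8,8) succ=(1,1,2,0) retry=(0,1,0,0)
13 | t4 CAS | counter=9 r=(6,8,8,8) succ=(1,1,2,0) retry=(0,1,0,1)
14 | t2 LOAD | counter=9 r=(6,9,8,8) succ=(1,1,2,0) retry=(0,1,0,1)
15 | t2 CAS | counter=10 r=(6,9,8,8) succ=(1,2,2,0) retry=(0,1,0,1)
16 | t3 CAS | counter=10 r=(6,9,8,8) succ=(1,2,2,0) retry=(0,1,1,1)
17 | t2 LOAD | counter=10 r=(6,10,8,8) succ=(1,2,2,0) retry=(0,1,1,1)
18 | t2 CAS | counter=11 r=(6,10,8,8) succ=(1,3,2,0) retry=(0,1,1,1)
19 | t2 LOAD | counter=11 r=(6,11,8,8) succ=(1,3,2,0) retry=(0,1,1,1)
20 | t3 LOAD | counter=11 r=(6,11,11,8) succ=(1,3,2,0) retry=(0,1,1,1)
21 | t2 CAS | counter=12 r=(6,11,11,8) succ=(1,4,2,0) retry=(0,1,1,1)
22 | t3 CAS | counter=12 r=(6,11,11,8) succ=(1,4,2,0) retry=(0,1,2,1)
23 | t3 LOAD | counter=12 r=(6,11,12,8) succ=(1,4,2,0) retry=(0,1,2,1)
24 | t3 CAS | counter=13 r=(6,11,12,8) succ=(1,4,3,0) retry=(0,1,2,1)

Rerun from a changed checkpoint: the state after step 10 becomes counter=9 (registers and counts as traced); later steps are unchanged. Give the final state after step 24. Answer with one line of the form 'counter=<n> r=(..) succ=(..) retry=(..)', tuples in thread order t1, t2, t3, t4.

counter=13 r=(6,11,12,8) succ=(1,3,3,0) retry=(0,2,2,1)

state after step 10 := counter=9 r=(6,8,7,8) succ=(1,0,2,0) retry=(0,1,0,0)
11 | t3 LOAD | counter=9 r=(6,8,9,8) succ=(1,0,2,0) retry=(0,1,0,0)
12 | t2 CAS | counter=9 r=(6,8,9,8) succ=(1,0,2,0) retry=(0,2,0,0)
13 | t4 CAS | counter=9 r=(6,8,9,8) succ=(1,0,2,0) retry=(0,2,0,1)
14 | t2 LOAD | counter=9 r=(6,9,9,8) succ=(1,0,2,0) retry=(0,2,0,1)
15 | t2 CAS | counter=10 r=(6,9,9,8) succ=(1,1,2,0) retry=(0,2,0,1)
16 | t3 CAS | counter=10 r=(6,9,9,8) succ=(1,1,2,0) retry=(0,2,1,1)
17 | t2 LOAD | counter=10 r=(6,10,9,8) succ=(1,1,2,0) retry=(0,2,1,1)
18 | t2 CAS | counter=11 r=(6,10,9,8) succ=(1,2,2,0) retry=(0,2,1,1)
19 | t2 LOAD | counter=11 r=(6,11,9,8) succ=(1,2,2,0) retry=(0,2,1,1)
20 | t3 LOAD | counter=11 r=(6,11,11,8) succ=(1,2,2,0) retry=(0,2,1,1)
21 | t2 CAS | counter=12 r=(6,11,11,8) succ=(1,3,2,0) retry=(0,2,1,1)
22 | t3 CAS | counter=12 r=(6,11,11,8) succ=(1,3,2,0) retry=(0,2,2,1)
23 | t3 LOAD | counter=12 r=(6,11,12,8) succ=(1,3,2,0) retry=(0,2,2,1)
24 | t3 CAS | counter=13 r=(6,11,12,8) succ=(1,3,3,0) retry=(0,2,2,1)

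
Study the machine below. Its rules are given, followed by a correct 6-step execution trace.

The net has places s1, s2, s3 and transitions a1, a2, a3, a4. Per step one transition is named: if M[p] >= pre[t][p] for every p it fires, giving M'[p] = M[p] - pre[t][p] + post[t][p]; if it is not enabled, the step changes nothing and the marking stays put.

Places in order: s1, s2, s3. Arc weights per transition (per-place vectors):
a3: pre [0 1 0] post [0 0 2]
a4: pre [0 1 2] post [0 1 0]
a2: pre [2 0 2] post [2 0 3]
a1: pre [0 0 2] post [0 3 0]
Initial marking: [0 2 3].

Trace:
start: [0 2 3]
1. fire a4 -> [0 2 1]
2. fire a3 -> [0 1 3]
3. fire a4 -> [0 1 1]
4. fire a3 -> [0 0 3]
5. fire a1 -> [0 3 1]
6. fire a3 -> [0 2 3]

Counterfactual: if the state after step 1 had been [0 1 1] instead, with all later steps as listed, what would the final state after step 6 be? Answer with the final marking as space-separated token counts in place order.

0 2 3

state after step 1 := [0 1 1]
2. fire a3 -> [0 0 3]
3. fire a4 -> [0 0 3]
4. fire a3 -> [0 0 3]
5. fire a1 -> [0 3 1]
6. fire a3 -> [0 2 3]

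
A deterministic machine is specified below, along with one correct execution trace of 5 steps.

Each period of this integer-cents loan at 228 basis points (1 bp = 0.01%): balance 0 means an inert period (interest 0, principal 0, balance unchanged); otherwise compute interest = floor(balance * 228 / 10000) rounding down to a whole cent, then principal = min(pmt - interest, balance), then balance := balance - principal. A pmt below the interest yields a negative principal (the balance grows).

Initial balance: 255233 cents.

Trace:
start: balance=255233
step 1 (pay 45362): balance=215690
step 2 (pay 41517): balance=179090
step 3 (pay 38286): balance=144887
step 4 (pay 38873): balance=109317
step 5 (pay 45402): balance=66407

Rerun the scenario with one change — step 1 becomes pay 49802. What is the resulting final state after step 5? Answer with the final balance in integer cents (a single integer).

61548

(re-executing from step 1 with the substitution; state before step 1: balance=255233)
step 1 (pay 49802): balance=211250
step 2 (pay 41517): balance=174549
step 3 (pay 38286): balance=140242
step 4 (pay 38873): balance=104566
step 5 (pay 45402): balance=61548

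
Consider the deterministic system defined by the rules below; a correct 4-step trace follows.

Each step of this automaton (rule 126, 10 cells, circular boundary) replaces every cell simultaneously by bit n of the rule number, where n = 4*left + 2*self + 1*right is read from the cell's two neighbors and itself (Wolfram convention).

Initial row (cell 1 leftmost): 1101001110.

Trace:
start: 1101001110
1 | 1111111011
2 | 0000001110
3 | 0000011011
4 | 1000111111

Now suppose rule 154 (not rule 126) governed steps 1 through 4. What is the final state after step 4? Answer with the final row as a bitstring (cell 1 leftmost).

0011101101

(re-executing steps 1..4 under rule 154; state before step 1: 1101001110)
1 | 1000111100
2 | 0101111011
3 | 0001110010
4 | 0011101101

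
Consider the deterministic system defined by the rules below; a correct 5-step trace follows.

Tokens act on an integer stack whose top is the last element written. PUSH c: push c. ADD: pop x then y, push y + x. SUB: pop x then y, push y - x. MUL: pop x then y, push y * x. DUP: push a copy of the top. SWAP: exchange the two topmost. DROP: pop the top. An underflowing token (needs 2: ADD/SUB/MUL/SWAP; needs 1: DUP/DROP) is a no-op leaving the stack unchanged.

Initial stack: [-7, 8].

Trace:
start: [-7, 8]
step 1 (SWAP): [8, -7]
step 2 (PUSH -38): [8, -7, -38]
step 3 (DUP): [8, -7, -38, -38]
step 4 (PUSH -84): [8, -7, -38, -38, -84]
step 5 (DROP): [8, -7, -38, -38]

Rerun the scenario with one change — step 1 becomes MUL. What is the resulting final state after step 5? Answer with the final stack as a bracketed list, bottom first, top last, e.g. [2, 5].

[-56, -38, -38]

(re-executing from step 1 with the substitution; state before step 1: [-7, 8])
step 1 (MUL): [-56]
step 2 (PUSH -38): [-56, -38]
step 3 (DUP): [-56, -38, -38]
step 4 (PUSH -84): [-56, -38, -38, -84]
step 5 (DROP): [-56, -38, -38]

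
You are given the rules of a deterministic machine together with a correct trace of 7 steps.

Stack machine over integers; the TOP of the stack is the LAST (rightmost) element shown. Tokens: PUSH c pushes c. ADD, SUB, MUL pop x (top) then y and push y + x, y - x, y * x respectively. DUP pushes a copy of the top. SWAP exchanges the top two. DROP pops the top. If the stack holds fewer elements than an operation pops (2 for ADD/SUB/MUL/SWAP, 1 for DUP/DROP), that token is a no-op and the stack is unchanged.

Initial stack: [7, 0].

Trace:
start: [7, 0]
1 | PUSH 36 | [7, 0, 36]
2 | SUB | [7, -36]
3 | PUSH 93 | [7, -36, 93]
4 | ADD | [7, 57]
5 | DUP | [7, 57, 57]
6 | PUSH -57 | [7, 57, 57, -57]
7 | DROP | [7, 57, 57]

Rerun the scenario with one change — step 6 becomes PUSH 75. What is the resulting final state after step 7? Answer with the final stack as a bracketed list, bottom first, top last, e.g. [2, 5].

(re-executing from step 6 with the substitution; state before step 6: [7, 57, 57])
6 | PUSH 75 | [7, 57, 57, 75]
7 | DROP | [7, 57, 57]

[7, 57, 57]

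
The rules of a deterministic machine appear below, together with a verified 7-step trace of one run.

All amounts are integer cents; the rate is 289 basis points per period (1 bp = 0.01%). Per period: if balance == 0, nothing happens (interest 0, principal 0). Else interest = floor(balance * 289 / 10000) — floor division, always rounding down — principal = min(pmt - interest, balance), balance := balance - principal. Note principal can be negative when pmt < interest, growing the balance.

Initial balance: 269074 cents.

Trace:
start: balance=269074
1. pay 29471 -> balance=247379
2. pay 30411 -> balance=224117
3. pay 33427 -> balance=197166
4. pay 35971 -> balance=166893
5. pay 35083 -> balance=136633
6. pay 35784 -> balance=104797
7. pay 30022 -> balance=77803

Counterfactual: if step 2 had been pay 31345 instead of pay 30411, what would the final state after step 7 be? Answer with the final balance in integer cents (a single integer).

(re-executing from step 2 with the substitution; state before step 2: balance=247379)
2. pay 31345 -> balance=223183
3. pay 33427 -> balance=196205
4. pay 35971 -> balance=165904
5. pay 35083 -> balance=135615
6. pay 35784 -> balance=103750
7. pay 30022 -> balance=76726

76726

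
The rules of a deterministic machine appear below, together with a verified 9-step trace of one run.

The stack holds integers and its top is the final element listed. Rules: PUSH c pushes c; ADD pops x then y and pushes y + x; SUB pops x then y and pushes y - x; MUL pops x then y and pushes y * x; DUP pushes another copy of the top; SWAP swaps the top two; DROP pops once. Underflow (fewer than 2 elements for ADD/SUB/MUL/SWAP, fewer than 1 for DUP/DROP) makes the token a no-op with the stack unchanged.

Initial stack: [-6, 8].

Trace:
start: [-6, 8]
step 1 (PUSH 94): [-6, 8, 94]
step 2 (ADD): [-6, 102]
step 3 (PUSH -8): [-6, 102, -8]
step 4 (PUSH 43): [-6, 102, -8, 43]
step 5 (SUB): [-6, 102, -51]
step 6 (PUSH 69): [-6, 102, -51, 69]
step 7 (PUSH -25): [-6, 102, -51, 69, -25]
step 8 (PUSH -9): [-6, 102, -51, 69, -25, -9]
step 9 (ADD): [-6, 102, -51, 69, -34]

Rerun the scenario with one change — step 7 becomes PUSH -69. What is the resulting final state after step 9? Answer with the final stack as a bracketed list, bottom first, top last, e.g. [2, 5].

[-6, 102, -51, 69, -78]

(re-executing from step 7 with the substitution; state before step 7: [-6, 102, -51, 69])
step 7 (PUSH -69): [-6, 102, -51, 69, -69]
step 8 (PUSH -9): [-6, 102, -51, 69, -69, -9]
step 9 (ADD): [-6, 102, -51, 69, -78]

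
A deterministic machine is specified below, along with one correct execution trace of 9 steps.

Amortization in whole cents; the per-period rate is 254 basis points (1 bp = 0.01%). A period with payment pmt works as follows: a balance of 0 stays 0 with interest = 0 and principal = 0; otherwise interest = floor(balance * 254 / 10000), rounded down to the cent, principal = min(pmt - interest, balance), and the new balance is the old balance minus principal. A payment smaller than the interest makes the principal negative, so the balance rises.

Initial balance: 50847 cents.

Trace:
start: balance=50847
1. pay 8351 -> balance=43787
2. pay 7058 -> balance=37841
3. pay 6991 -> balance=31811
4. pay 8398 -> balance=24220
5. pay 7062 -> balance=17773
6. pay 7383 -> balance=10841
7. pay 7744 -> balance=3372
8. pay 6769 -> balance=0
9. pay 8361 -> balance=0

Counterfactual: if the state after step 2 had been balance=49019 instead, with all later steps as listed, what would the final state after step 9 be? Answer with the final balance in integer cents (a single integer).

state after step 2 := balance=49019
3. pay 6991 -> balance=43273
4. pay 8398 -> balance=35974
5. pay 7062 -> balance=29825
6. pay 7383 -> balance=23199
7. pay 7744 -> balance=16044
8. pay 6769 -> balance=9682
9. pay 8361 -> balance=1566

1566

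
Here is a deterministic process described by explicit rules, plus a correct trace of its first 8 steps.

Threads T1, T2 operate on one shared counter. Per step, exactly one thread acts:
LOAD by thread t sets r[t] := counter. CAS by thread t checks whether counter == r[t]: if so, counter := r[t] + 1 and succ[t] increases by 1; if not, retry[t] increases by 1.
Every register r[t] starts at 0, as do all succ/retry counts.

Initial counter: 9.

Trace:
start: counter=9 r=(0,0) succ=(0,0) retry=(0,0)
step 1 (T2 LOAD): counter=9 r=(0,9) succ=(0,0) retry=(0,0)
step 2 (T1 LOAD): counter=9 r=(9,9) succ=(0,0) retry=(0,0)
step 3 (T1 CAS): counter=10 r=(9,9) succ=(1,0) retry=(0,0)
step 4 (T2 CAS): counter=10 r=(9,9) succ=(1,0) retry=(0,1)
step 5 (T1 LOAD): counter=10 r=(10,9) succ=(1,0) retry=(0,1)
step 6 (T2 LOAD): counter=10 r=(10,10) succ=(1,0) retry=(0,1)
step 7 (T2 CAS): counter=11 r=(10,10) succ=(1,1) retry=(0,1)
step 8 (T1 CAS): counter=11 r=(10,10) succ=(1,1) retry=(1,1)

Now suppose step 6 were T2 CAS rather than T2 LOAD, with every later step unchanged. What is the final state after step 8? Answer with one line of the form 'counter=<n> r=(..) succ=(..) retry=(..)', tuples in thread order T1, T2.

counter=11 r=(10,9) succ=(2,0) retry=(0,3)

(re-executing from step 6 with the substitution; state before step 6: counter=10 r=(10,9) succ=(1,0) retry=(0,1))
step 6 (T2 CAS): counter=10 r=(10,9) succ=(1,0) retry=(0,2)
step 7 (T2 CAS): counter=10 r=(10,9) succ=(1,0) retry=(0,3)
step 8 (T1 CAS): counter=11 r=(10,9) succ=(2,0) retry=(0,3)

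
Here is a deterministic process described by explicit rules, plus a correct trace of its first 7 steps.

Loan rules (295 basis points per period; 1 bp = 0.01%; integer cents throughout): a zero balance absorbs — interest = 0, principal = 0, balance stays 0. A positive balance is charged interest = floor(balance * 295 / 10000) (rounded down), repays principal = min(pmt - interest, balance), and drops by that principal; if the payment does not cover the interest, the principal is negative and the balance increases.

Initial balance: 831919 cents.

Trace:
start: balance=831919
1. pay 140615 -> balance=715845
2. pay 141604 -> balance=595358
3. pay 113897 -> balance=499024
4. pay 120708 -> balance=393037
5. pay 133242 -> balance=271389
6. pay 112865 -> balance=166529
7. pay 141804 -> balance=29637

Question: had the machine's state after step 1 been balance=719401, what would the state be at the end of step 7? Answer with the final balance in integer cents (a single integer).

state after step 1 := balance=719401
2. pay 141604 -> balance=599019
3. pay 113897 -> balance=502793
4. pay 120708 -> balance=396917
5. pay 133242 -> balance=275384
6. pay 112865 -> balance=170642
7. pay 141804 -> balance=33871

33871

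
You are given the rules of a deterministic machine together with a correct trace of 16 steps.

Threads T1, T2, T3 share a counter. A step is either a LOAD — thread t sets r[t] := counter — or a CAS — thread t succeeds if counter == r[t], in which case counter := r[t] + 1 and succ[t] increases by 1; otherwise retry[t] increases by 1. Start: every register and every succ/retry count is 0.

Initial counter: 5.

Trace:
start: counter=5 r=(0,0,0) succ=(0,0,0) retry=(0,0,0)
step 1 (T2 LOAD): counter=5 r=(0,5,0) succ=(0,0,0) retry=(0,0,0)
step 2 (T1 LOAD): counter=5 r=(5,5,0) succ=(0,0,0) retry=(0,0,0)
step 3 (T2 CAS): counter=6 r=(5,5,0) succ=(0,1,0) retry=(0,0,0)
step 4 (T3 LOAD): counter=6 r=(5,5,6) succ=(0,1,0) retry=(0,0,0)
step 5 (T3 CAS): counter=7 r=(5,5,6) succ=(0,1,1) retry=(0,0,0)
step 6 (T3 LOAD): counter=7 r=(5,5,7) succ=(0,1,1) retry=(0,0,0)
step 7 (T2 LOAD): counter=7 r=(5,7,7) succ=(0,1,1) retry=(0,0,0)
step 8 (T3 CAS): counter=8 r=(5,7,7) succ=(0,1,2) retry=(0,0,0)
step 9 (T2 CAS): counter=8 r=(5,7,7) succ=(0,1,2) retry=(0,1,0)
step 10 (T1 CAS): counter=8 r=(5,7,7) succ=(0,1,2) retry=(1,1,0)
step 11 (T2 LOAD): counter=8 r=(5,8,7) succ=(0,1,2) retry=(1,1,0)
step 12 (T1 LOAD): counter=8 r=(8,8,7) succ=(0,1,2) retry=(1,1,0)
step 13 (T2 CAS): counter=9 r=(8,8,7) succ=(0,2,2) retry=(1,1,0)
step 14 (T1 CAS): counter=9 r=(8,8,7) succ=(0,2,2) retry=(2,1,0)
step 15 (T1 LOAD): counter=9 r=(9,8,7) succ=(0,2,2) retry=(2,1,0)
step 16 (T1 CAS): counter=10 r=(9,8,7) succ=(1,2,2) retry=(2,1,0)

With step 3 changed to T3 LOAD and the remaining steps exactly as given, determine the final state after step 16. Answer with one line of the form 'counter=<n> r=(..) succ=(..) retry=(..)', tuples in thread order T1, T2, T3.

(re-executing from step 3 with the substitution; state before step 3: counter=5 r=(5,5,0) succ=(0,0,0) retry=(0,0,0))
step 3 (T3 LOAD): counter=5 r=(5,5,5) succ=(0,0,0) retry=(0,0,0)
step 4 (T3 LOAD): counter=5 r=(5,5,5) succ=(0,0,0) retry=(0,0,0)
step 5 (T3 CAS): counter=6 r=(5,5,5) succ=(0,0,1) retry=(0,0,0)
step 6 (T3 LOAD): counter=6 r=(5,5,6) succ=(0,0,1) retry=(0,0,0)
step 7 (T2 LOAD): counter=6 r=(5,6,6) succ=(0,0,1) retry=(0,0,0)
step 8 (T3 CAS): counter=7 r=(5,6,6) succ=(0,0,2) retry=(0,0,0)
step 9 (T2 CAS): counter=7 r=(5,6,6) succ=(0,0,2) retry=(0,1,0)
step 10 (T1 CAS): counter=7 r=(5,6,6) succ=(0,0,2) retry=(1,1,0)
step 11 (T2 LOAD): counter=7 r=(5,7,6) succ=(0,0,2) retry=(1,1,0)
step 12 (T1 LOAD): counter=7 r=(7,7,6) succ=(0,0,2) retry=(1,1,0)
step 13 (T2 CAS): counter=8 r=(7,7,6) succ=(0,1,2) retry=(1,1,0)
step 14 (T1 CAS): counter=8 r=(7,7,6) succ=(0,1,2) retry=(2,1,0)
step 15 (T1 LOAD): counter=8 r=(8,7,6) succ=(0,1,2) retry=(2,1,0)
step 16 (T1 CAS): counter=9 r=(8,7,6) succ=(1,1,2) retry=(2,1,0)

counter=9 r=(8,7,6) succ=(1,1,2) retry=(2,1,0)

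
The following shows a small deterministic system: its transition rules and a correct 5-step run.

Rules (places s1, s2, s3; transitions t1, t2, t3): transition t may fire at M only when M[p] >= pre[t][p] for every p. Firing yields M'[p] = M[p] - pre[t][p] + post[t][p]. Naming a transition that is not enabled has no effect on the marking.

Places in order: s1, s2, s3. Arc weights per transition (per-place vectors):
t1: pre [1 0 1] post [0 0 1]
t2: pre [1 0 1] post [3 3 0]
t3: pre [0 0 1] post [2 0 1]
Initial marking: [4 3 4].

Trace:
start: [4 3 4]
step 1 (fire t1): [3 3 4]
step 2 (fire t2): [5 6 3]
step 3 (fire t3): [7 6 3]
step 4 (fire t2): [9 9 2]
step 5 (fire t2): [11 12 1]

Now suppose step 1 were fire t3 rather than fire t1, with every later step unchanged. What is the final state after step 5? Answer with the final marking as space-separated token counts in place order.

(re-executing from step 1 with the substitution; state before step 1: [4 3 4])
step 1 (fire t3): [6 3 4]
step 2 (fire t2): [8 6 3]
step 3 (fire t3): [10 6 3]
step 4 (fire t2): [12 9 2]
step 5 (fire t2): [14 12 1]

14 12 1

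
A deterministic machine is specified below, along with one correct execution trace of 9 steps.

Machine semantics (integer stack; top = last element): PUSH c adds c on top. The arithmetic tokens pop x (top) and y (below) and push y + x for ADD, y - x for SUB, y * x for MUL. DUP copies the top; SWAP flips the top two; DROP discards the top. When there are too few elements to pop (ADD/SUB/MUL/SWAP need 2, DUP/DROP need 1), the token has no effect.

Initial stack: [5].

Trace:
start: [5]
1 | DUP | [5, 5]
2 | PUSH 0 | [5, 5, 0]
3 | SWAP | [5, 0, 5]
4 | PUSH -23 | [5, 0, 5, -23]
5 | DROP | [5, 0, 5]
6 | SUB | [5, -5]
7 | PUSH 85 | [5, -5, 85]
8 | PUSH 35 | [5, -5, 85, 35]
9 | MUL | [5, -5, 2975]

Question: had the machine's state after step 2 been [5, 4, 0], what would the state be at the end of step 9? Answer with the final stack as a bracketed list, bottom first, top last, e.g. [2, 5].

[5, -4, 2975]

state after step 2 := [5, 4, 0]
3 | SWAP | [5, 0, 4]
4 | PUSH -23 | [5, 0, 4, -23]
5 | DROP | [5, 0, 4]
6 | SUB | [5, -4]
7 | PUSH 85 | [5, -4, 85]
8 | PUSH 35 | [5, -4, 85, 35]
9 | MUL | [5, -4, 2975]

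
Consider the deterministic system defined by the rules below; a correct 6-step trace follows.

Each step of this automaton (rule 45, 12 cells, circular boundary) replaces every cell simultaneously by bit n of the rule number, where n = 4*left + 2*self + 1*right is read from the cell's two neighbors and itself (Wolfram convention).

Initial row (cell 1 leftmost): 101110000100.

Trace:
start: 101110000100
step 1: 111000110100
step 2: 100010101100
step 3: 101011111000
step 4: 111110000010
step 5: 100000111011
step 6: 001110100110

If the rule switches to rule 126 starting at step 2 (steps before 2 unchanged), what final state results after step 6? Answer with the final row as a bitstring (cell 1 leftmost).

011110011110

(re-executing steps 2..6 under rule 126; state before step 2: 111000110100)
step 2: 101101111111
step 3: 111111000000
step 4: 100001100001
step 5: 110011110011
step 6: 011110011110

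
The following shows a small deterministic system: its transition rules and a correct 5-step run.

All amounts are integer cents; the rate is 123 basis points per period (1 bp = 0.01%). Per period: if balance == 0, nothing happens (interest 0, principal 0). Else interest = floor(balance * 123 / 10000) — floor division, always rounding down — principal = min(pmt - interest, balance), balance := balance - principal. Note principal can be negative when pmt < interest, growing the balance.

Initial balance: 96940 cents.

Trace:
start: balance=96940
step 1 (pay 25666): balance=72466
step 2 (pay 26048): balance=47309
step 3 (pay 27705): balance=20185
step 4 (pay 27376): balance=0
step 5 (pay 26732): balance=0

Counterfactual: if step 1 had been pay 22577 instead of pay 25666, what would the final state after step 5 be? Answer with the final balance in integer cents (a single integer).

0

(re-executing from step 1 with the substitution; state before step 1: balance=96940)
step 1 (pay 22577): balance=75555
step 2 (pay 26048): balance=50436
step 3 (pay 27705): balance=23351
step 4 (pay 27376): balance=0
step 5 (pay 26732): balance=0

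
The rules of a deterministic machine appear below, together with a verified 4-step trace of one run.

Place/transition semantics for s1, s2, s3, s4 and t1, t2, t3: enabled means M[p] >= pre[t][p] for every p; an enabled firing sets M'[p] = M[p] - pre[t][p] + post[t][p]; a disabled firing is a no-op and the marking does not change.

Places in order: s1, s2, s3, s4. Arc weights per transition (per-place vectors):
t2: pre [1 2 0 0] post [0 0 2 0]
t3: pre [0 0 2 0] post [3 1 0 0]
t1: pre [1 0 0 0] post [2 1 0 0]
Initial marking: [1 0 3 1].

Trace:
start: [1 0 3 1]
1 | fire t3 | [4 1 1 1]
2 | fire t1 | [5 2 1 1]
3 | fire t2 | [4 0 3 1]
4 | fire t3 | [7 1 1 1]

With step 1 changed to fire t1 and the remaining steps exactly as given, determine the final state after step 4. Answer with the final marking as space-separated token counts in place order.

(re-executing from step 1 with the substitution; state before step 1: [1 0 3 1])
1 | fire t1 | [2 1 3 1]
2 | fire t1 | [3 2 3 1]
3 | fire t2 | [2 0 5 1]
4 | fire t3 | [5 1 3 1]

5 1 3 1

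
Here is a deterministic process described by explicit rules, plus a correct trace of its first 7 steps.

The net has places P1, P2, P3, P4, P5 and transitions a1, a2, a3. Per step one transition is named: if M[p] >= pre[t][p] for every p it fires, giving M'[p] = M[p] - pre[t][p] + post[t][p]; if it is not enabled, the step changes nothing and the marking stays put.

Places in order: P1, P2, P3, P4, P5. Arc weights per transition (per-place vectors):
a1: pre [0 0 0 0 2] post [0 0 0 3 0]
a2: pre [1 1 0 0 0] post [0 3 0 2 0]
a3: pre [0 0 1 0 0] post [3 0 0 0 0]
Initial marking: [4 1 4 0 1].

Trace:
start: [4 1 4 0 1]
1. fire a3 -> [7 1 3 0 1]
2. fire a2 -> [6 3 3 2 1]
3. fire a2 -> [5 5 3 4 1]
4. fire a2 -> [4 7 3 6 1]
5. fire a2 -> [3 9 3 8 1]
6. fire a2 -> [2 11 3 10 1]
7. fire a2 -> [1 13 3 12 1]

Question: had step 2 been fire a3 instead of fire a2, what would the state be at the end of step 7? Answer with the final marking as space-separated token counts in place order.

(re-executing from step 2 with the substitution; state before step 2: [7 1 3 0 1])
2. fire a3 -> [10 1 2 0 1]
3. fire a2 -> [9 3 2 2 1]
4. fire a2 -> [8 5 2 4 1]
5. fire a2 -> [7 7 2 6 1]
6. fire a2 -> [6 9 2 8 1]
7. fire a2 -> [5 11 2 10 1]

5 11 2 10 1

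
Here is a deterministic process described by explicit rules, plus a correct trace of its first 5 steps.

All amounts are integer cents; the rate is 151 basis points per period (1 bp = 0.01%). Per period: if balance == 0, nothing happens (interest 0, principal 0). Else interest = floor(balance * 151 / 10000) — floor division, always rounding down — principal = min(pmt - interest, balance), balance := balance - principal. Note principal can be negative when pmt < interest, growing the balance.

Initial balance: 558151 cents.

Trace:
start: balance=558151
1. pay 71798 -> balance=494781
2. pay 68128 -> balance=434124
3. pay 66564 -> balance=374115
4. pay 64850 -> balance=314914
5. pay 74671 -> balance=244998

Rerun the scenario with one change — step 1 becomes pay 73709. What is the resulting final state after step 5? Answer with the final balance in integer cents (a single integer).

(re-executing from step 1 with the substitution; state before step 1: balance=558151)
1. pay 73709 -> balance=492870
2. pay 68128 -> balance=432184
3. pay 66564 -> balance=372145
4. pay 64850 -> balance=312914
5. pay 74671 -> balance=242968

242968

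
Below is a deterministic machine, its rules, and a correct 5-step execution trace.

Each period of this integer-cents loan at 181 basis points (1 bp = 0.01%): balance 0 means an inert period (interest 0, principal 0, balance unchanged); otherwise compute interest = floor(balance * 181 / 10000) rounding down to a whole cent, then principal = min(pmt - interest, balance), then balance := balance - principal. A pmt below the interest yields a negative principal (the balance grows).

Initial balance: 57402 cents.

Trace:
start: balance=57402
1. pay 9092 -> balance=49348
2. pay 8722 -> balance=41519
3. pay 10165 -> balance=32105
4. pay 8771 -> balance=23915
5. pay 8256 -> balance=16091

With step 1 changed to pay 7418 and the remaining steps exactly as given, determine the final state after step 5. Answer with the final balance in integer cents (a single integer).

(re-executing from step 1 with the substitution; state before step 1: balance=57402)
1. pay 7418 -> balance=51022
2. pay 8722 -> balance=43223
3. pay 10165 -> balance=33840
4. pay 8771 -> balance=25681
5. pay 8256 -> balance=17889

17889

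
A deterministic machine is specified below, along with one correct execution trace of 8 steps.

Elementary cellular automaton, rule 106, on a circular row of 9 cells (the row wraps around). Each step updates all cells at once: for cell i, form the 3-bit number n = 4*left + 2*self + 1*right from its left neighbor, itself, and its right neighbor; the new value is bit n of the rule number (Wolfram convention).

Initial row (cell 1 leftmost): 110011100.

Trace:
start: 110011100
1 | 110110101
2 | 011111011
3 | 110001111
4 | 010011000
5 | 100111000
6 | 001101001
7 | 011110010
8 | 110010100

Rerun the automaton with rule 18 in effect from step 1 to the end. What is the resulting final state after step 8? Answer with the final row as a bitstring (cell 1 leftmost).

(re-executing steps 1..8 under rule 18; state before step 1: 110011100)
1 | 001100011
2 | 110010100
3 | 001100011
4 | 110010100
5 | 001100011
6 | 110010100
7 | 001100011
8 | 110010100

110010100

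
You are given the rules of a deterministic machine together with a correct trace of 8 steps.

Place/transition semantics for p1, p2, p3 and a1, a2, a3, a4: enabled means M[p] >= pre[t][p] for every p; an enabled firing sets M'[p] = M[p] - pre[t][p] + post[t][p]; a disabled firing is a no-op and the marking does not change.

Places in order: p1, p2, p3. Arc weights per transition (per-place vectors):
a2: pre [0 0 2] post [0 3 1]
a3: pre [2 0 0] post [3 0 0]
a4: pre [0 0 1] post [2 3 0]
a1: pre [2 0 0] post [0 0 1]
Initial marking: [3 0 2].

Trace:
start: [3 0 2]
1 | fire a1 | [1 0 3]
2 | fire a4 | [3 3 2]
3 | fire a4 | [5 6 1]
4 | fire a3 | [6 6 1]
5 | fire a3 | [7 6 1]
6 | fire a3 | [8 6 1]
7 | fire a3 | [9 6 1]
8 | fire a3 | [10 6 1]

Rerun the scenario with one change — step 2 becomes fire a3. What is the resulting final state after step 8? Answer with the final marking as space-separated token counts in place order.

(re-executing from step 2 with the substitution; state before step 2: [1 0 3])
2 | fire a3 | [1 0 3]
3 | fire a4 | [3 3 2]
4 | fire a3 | [4 3 2]
5 | fire a3 | [5 3 2]
6 | fire a3 | [6 3 2]
7 | fire a3 | [7 3 2]
8 | fire a3 | [8 3 2]

8 3 2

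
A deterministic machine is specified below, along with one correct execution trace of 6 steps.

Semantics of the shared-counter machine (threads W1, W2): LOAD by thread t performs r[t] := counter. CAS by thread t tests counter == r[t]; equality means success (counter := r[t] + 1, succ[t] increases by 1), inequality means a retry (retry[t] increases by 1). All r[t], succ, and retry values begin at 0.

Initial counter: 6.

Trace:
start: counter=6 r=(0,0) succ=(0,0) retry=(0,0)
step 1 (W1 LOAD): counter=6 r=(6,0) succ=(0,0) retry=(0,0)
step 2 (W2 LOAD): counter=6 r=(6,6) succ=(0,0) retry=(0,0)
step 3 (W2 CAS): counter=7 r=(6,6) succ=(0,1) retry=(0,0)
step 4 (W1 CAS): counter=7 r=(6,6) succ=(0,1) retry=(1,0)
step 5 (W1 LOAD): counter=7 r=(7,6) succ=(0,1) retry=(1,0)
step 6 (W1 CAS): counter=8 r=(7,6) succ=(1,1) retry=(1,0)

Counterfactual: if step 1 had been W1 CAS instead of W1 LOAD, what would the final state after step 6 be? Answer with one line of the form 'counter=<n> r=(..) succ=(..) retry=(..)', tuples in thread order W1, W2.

counter=8 r=(7,6) succ=(1,1) retry=(2,0)

(re-executing from step 1 with the substitution; state before step 1: counter=6 r=(0,0) succ=(0,0) retry=(0,0))
step 1 (W1 CAS): counter=6 r=(0,0) succ=(0,0) retry=(1,0)
step 2 (W2 LOAD): counter=6 r=(0,6) succ=(0,0) retry=(1,0)
step 3 (W2 CAS): counter=7 r=(0,6) succ=(0,1) retry=(1,0)
step 4 (W1 CAS): counter=7 r=(0,6) succ=(0,1) retry=(2,0)
step 5 (W1 LOAD): counter=7 r=(7,6) succ=(0,1) retry=(2,0)
step 6 (W1 CAS): counter=8 r=(7,6) succ=(1,1) retry=(2,0)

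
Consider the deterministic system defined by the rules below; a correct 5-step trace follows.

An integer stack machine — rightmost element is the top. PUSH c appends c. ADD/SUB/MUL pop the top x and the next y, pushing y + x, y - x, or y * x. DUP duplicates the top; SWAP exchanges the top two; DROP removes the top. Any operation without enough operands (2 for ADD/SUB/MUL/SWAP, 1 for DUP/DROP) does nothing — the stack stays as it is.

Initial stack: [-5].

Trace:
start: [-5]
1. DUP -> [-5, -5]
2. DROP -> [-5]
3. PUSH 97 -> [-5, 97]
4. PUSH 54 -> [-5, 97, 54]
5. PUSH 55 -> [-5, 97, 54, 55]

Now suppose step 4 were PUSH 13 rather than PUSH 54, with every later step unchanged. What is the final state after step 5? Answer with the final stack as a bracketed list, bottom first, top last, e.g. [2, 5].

(re-executing from step 4 with the substitution; state before step 4: [-5, 97])
4. PUSH 13 -> [-5, 97, 13]
5. PUSH 55 -> [-5, 97, 13, 55]

[-5, 97, 13, 55]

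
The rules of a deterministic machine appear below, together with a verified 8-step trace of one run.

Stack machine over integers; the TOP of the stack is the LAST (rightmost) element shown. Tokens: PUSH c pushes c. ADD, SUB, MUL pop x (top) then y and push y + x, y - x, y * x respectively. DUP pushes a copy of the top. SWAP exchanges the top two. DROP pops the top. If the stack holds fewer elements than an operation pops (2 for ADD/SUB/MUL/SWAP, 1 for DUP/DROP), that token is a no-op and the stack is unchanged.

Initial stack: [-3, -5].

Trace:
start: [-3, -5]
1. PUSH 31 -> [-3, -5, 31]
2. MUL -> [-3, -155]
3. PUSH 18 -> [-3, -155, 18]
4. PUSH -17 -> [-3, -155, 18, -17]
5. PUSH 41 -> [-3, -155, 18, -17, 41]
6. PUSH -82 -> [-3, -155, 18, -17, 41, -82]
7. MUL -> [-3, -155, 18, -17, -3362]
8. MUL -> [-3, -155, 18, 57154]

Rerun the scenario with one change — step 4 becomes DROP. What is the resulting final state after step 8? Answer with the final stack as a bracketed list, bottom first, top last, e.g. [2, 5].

(re-executing from step 4 with the substitution; state before step 4: [-3, -155, 18])
4. DROP -> [-3, -155]
5. PUSH 41 -> [-3, -155, 41]
6. PUSH -82 -> [-3, -155, 41, -82]
7. MUL -> [-3, -155, -3362]
8. MUL -> [-3, 521110]

[-3, 521110]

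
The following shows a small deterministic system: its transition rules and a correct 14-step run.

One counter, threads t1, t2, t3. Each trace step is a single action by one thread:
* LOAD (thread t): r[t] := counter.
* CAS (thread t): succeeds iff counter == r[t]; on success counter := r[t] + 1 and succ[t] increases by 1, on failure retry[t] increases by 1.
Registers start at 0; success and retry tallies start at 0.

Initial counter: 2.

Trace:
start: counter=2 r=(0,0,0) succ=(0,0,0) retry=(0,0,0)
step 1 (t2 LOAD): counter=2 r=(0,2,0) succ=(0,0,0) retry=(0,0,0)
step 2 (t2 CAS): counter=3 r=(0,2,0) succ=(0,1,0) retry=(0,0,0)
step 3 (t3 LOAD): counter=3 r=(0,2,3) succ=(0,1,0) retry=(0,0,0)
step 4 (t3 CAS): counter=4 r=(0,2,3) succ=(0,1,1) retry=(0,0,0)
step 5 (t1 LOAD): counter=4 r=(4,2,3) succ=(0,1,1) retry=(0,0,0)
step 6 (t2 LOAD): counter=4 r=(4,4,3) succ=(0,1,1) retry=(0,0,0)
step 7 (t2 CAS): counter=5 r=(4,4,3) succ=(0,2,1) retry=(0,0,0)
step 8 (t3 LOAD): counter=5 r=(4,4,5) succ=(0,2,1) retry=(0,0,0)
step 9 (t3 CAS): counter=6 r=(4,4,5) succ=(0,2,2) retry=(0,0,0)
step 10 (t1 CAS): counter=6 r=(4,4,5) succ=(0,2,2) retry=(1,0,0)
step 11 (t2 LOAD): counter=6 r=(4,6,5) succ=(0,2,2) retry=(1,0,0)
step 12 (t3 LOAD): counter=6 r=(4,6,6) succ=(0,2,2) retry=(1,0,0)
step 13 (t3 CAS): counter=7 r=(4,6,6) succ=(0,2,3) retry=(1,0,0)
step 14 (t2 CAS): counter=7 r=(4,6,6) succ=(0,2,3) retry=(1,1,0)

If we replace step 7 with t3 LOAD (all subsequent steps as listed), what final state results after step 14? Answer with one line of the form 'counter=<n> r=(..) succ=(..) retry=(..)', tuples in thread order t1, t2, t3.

counter=6 r=(4,5,5) succ=(0,1,3) retry=(1,1,0)

(re-executing from step 7 with the substitution; state before step 7: counter=4 r=(4,4,3) succ=(0,1,1) retry=(0,0,0))
step 7 (t3 LOAD): counter=4 r=(4,4,4) succ=(0,1,1) retry=(0,0,0)
step 8 (t3 LOAD): counter=4 r=(4,4,4) succ=(0,1,1) retry=(0,0,0)
step 9 (t3 CAS): counter=5 r=(4,4,4) succ=(0,1,2) retry=(0,0,0)
step 10 (t1 CAS): counter=5 r=(4,4,4) succ=(0,1,2) retry=(1,0,0)
step 11 (t2 LOAD): counter=5 r=(4,5,4) succ=(0,1,2) retry=(1,0,0)
step 12 (t3 LOAD): counter=5 r=(4,5,5) succ=(0,1,2) retry=(1,0,0)
step 13 (t3 CAS): counter=6 r=(4,5,5) succ=(0,1,3) retry=(1,0,0)
step 14 (t2 CAS): counter=6 r=(4,5,5) succ=(0,1,3) retry=(1,1,0)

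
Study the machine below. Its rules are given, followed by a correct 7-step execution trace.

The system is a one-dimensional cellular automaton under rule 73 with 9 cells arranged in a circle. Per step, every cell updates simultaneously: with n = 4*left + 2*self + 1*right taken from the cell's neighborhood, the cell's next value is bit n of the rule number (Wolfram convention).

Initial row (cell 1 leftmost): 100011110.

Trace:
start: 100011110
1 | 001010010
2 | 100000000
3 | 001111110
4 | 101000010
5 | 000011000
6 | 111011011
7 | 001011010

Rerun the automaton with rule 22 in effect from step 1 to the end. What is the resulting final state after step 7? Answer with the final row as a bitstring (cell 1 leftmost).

000110000

(re-executing steps 1..7 under rule 22; state before step 1: 100011110)
1 | 110100000
2 | 000110001
3 | 101001011
4 | 001111000
5 | 010000100
6 | 111001110
7 | 000110000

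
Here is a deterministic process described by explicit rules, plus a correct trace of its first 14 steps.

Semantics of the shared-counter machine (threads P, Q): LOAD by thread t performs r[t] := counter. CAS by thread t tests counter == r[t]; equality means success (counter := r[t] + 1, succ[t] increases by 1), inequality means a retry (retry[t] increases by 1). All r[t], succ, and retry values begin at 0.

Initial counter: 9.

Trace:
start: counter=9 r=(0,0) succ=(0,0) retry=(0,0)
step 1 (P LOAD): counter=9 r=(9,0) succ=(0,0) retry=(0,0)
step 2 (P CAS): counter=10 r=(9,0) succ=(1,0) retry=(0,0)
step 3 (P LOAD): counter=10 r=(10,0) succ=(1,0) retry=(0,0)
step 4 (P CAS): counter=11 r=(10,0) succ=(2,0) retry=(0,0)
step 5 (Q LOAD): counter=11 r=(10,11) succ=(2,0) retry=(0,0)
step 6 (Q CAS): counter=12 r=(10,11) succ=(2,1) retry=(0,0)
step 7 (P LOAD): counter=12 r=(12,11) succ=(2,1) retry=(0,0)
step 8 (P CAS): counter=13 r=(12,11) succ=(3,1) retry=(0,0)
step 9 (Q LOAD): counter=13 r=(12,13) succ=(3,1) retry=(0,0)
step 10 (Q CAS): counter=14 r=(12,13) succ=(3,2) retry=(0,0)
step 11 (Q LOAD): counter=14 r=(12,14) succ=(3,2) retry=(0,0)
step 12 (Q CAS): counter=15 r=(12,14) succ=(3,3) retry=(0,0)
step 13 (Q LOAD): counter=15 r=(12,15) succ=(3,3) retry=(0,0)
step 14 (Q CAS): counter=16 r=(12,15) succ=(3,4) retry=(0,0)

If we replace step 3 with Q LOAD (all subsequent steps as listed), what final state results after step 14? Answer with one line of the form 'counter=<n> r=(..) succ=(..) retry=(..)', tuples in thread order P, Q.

(re-executing from step 3 with the substitution; state before step 3: counter=10 r=(9,0) succ=(1,0) retry=(0,0))
step 3 (Q LOAD): counter=10 r=(9,10) succ=(1,0) retry=(0,0)
step 4 (P CAS): counter=10 r=(9,10) succ=(1,0) retry=(1,0)
step 5 (Q LOAD): counter=10 r=(9,10) succ=(1,0) retry=(1,0)
step 6 (Q CAS): counter=11 r=(9,10) succ=(1,1) retry=(1,0)
step 7 (P LOAD): counter=11 r=(11,10) succ=(1,1) retry=(1,0)
step 8 (P CAS): counter=12 r=(11,10) succ=(2,1) retry=(1,0)
step 9 (Q LOAD): counter=12 r=(11,12) succ=(2,1) retry=(1,0)
step 10 (Q CAS): counter=13 r=(11,12) succ=(2,2) retry=(1,0)
step 11 (Q LOAD): counter=13 r=(11,13) succ=(2,2) retry=(1,0)
step 12 (Q CAS): counter=14 r=(11,13) succ=(2,3) retry=(1,0)
step 13 (Q LOAD): counter=14 r=(11,14) succ=(2,3) retry=(1,0)
step 14 (Q CAS): counter=15 r=(11,14) succ=(2,4) retry=(1,0)

counter=15 r=(11,14) succ=(2,4) retry=(1,0)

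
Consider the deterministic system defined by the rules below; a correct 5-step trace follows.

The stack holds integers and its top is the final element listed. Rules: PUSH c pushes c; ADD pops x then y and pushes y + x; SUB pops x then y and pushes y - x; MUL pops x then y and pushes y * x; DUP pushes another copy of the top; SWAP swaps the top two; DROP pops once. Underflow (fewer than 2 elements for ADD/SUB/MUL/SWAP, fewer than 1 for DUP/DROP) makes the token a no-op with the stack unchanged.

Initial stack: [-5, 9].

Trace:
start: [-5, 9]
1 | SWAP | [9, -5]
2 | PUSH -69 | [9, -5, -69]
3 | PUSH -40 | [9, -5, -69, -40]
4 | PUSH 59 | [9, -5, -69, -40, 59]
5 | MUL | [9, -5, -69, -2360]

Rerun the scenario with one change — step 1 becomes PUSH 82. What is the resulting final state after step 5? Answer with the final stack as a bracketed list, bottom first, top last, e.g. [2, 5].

(re-executing from step 1 with the substitution; state before step 1: [-5, 9])
1 | PUSH 82 | [-5, 9, 82]
2 | PUSH -69 | [-5, 9, 82, -69]
3 | PUSH -40 | [-5, 9, 82, -69, -40]
4 | PUSH 59 | [-5, 9, 82, -69, -40, 59]
5 | MUL | [-5, 9, 82, -69, -2360]

[-5, 9, 82, -69, -2360]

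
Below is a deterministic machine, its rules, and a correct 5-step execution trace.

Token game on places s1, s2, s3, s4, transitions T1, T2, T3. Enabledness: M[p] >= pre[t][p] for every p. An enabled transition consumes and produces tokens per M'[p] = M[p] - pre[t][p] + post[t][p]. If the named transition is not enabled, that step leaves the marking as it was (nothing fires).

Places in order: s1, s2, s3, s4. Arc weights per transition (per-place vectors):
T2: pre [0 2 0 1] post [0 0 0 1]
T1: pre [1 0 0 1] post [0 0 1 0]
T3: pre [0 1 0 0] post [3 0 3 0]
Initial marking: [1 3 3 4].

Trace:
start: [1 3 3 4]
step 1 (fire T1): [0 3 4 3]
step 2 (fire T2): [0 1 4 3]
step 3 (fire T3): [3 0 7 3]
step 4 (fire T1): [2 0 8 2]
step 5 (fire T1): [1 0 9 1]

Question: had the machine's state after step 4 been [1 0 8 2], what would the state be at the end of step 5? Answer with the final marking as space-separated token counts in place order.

0 0 9 1

state after step 4 := [1 0 8 2]
step 5 (fire T1): [0 0 9 1]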